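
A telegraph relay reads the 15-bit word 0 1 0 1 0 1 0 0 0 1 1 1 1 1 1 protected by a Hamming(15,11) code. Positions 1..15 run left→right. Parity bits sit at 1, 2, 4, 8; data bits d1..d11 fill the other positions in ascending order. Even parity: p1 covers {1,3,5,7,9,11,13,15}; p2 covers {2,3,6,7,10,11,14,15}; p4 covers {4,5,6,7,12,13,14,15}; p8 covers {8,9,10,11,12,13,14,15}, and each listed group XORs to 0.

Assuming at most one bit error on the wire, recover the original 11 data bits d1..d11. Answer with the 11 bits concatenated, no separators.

00100111111

s1 (pos 1,3,5,7,9,11,13,15): 0⊕0⊕0⊕0⊕0⊕1⊕1⊕1 = 1
s2 (pos 2,3,6,7,10,11,14,15): 1⊕0⊕1⊕0⊕1⊕1⊕1⊕1 = 0
s4 (pos 4,5,6,7,12,13,14,15): 1⊕0⊕1⊕0⊕1⊕1⊕1⊕1 = 0
s8 (pos 8,9,10,11,12,13,14,15): 0⊕0⊕1⊕1⊕1⊕1⊕1⊕1 = 0
Syndrome s8…s1 = 0001 → error at position 1.
Flip position 1: 010101000111111 → 110101000111111
Read data bits from positions 3,5,6,7,9,10,11,12,13,14,15: 00100111111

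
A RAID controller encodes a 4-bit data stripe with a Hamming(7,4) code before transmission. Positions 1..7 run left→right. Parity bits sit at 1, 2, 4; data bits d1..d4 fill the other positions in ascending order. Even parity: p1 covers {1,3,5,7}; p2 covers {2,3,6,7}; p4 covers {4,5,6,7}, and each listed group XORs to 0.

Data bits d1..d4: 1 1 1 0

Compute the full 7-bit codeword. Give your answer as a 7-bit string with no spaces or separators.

Place data at non-parity positions: p1 p2 1 p4 1 1 0
p1 (pos 1,3,5,7): XOR of data positions = 1⊕1⊕0 = 0
p2 (pos 2,3,6,7): XOR of data positions = 1⊕1⊕0 = 0
p4 (pos 4,5,6,7): XOR of data positions = 1⊕1⊕0 = 0
Codeword: 0010110

0010110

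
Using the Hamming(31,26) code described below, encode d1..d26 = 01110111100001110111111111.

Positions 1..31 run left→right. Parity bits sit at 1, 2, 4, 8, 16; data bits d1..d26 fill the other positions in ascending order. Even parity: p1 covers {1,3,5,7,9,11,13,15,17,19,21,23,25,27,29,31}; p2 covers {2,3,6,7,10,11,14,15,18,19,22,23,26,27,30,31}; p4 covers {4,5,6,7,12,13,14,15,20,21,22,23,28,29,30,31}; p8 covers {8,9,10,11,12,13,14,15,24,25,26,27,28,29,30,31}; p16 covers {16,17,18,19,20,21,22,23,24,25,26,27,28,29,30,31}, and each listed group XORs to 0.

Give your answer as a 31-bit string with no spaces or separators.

1000111001111000001110111111111

Place data at non-parity positions: p1 p2 0 p4 1 1 1 p8 0 1 1 1 1 0 0 p16 0 0 1 1 1 0 1 1 1 1 1 1 1 1 1
p1 (pos 1,3,5,7,9,11,13,15,17,19,21,23,25,27,29,31): XOR of data positions = 0⊕1⊕1⊕0⊕1⊕1⊕0⊕0⊕1⊕1⊕1⊕1⊕1⊕1⊕1 = 1
p2 (pos 2,3,6,7,10,11,14,15,18,19,22,23,26,27,30,31): XOR of data positions = 0⊕1⊕1⊕1⊕1⊕0⊕0⊕0⊕1⊕0⊕1⊕1⊕1⊕1⊕1 = 0
p4 (pos 4,5,6,7,12,13,14,15,20,21,22,23,28,29,30,31): XOR of data positions = 1⊕1⊕1⊕1⊕1⊕0⊕0⊕1⊕1⊕0⊕1⊕1⊕1⊕1⊕1 = 0
p8 (pos 8,9,10,11,12,13,14,15,24,25,26,27,28,29,30,31): XOR of data positions = 0⊕1⊕1⊕1⊕1⊕0⊕0⊕1⊕1⊕1⊕1⊕1⊕1⊕1⊕1 = 0
p16 (pos 16,17,18,19,20,21,22,23,24,25,26,27,28,29,30,31): XOR of data positions = 0⊕0⊕1⊕1⊕1⊕0⊕1⊕1⊕1⊕1⊕1⊕1⊕1⊕1⊕1 = 0
Codeword: 1000111001111000001110111111111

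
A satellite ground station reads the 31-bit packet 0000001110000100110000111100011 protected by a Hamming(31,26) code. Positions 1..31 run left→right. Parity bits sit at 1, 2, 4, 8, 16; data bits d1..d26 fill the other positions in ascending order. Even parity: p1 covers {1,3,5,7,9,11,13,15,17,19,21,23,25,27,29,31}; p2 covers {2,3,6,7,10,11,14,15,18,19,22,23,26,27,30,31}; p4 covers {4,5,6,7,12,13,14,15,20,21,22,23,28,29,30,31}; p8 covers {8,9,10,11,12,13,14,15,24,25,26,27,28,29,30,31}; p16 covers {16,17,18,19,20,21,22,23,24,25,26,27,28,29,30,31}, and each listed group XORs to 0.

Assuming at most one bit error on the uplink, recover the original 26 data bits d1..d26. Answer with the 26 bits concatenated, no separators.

s1 (pos 1,3,5,7,9,11,13,15,17,19,21,23,25,27,29,31): 0⊕0⊕0⊕1⊕1⊕0⊕0⊕0⊕1⊕0⊕0⊕1⊕1⊕0⊕0⊕1 = 0
s2 (pos 2,3,6,7,10,11,14,15,18,19,22,23,26,27,30,31): 0⊕0⊕0⊕1⊕0⊕0⊕1⊕0⊕1⊕0⊕0⊕1⊕1⊕0⊕1⊕1 = 1
s4 (pos 4,5,6,7,12,13,14,15,20,21,22,23,28,29,30,31): 0⊕0⊕0⊕1⊕0⊕0⊕1⊕0⊕0⊕0⊕0⊕1⊕0⊕0⊕1⊕1 = 1
s8 (pos 8,9,10,11,12,13,14,15,24,25,26,27,28,29,30,31): 1⊕1⊕0⊕0⊕0⊕0⊕1⊕0⊕1⊕1⊕1⊕0⊕0⊕0⊕1⊕1 = 0
s16 (pos 16,17,18,19,20,21,22,23,24,25,26,27,28,29,30,31): 0⊕1⊕1⊕0⊕0⊕0⊕0⊕1⊕1⊕1⊕1⊕0⊕0⊕0⊕1⊕1 = 0
Syndrome s16…s1 = 00110 → error at position 6.
Flip position 6: 0000001110000100110000111100011 → 0000011110000100110000111100011
Read data bits from positions 3,5,6,7,9,10,11,12,13,14,15,17,18,19,20,21,22,23,24,25,26,27,28,29,30,31: 00111000010110000111100011

00111000010110000111100011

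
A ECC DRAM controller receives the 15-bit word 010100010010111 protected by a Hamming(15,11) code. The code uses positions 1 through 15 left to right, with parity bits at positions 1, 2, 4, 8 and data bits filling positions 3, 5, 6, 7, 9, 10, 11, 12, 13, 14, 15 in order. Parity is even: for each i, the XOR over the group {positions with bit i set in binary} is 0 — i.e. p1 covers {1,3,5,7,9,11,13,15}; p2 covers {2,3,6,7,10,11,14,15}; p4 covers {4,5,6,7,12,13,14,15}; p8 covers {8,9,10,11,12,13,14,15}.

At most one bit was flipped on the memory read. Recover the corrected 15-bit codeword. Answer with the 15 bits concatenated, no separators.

s1 (pos 1,3,5,7,9,11,13,15): 0⊕0⊕0⊕0⊕0⊕1⊕1⊕1 = 1
s2 (pos 2,3,6,7,10,11,14,15): 1⊕0⊕0⊕0⊕0⊕1⊕1⊕1 = 0
s4 (pos 4,5,6,7,12,13,14,15): 1⊕0⊕0⊕0⊕0⊕1⊕1⊕1 = 0
s8 (pos 8,9,10,11,12,13,14,15): 1⊕0⊕0⊕1⊕0⊕1⊕1⊕1 = 1
Syndrome s8…s1 = 1001 → error at position 9.
Flip position 9: 010100010010111 → 010100011010111

010100011010111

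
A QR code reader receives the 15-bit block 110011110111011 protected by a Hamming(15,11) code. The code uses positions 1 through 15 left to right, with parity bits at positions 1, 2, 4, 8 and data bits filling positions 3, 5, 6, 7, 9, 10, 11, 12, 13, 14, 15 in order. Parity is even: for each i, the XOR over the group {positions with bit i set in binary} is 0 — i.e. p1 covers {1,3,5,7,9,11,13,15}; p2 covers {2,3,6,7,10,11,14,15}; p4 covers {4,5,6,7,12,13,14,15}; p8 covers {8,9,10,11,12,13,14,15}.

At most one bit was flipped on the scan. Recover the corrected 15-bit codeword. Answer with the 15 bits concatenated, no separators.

111011110111011

s1 (pos 1,3,5,7,9,11,13,15): 1⊕0⊕1⊕1⊕0⊕1⊕0⊕1 = 1
s2 (pos 2,3,6,7,10,11,14,15): 1⊕0⊕1⊕1⊕1⊕1⊕1⊕1 = 1
s4 (pos 4,5,6,7,12,13,14,15): 0⊕1⊕1⊕1⊕1⊕0⊕1⊕1 = 0
s8 (pos 8,9,10,11,12,13,14,15): 1⊕0⊕1⊕1⊕1⊕0⊕1⊕1 = 0
Syndrome s8…s1 = 0011 → error at position 3.
Flip position 3: 110011110111011 → 111011110111011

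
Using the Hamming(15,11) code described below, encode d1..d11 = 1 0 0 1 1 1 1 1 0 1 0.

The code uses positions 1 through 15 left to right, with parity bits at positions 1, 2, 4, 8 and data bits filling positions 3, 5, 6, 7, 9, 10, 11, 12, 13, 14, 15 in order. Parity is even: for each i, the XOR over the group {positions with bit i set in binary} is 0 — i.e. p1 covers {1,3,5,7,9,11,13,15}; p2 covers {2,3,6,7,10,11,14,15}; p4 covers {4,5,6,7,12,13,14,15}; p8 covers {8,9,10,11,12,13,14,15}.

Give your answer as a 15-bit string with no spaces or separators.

Place data at non-parity positions: p1 p2 1 p4 0 0 1 p8 1 1 1 1 0 1 0
p1 (pos 1,3,5,7,9,11,13,15): XOR of data positions = 1⊕0⊕1⊕1⊕1⊕0⊕0 = 0
p2 (pos 2,3,6,7,10,11,14,15): XOR of data positions = 1⊕0⊕1⊕1⊕1⊕1⊕0 = 1
p4 (pos 4,5,6,7,12,13,14,15): XOR of data positions = 0⊕0⊕1⊕1⊕0⊕1⊕0 = 1
p8 (pos 8,9,10,11,12,13,14,15): XOR of data positions = 1⊕1⊕1⊕1⊕0⊕1⊕0 = 1
Codeword: 011100111111010

011100111111010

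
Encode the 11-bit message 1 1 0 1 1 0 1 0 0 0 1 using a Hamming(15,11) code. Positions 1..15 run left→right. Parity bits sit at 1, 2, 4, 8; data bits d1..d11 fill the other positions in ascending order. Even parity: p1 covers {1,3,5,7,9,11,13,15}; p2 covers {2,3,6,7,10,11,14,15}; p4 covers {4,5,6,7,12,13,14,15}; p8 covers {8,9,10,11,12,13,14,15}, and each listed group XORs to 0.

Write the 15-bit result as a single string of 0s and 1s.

Place data at non-parity positions: p1 p2 1 p4 1 0 1 p8 1 0 1 0 0 0 1
p1 (pos 1,3,5,7,9,11,13,15): XOR of data positions = 1⊕1⊕1⊕1⊕1⊕0⊕1 = 0
p2 (pos 2,3,6,7,10,11,14,15): XOR of data positions = 1⊕0⊕1⊕0⊕1⊕0⊕1 = 0
p4 (pos 4,5,6,7,12,13,14,15): XOR of data positions = 1⊕0⊕1⊕0⊕0⊕0⊕1 = 1
p8 (pos 8,9,10,11,12,13,14,15): XOR of data positions = 1⊕0⊕1⊕0⊕0⊕0⊕1 = 1
Codeword: 001110111010001

001110111010001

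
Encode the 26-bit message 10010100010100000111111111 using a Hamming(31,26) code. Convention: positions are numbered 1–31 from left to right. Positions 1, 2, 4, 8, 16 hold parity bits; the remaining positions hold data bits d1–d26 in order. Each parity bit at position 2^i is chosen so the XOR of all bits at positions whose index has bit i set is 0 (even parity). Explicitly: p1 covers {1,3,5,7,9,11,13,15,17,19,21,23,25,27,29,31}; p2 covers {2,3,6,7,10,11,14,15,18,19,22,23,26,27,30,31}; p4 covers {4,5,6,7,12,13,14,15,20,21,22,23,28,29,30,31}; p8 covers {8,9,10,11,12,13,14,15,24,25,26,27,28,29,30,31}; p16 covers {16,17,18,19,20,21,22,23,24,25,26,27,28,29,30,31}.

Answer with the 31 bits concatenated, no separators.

Place data at non-parity positions: p1 p2 1 p4 0 0 1 p8 0 1 0 0 0 1 0 p16 1 0 0 0 0 0 1 1 1 1 1 1 1 1 1
p1 (pos 1,3,5,7,9,11,13,15,17,19,21,23,25,27,29,31): XOR of data positions = 1⊕0⊕1⊕0⊕0⊕0⊕0⊕1⊕0⊕0⊕1⊕1⊕1⊕1⊕1 = 0
p2 (pos 2,3,6,7,10,11,14,15,18,19,22,23,26,27,30,31): XOR of data positions = 1⊕0⊕1⊕1⊕0⊕1⊕0⊕0⊕0⊕0⊕1⊕1⊕1⊕1⊕1 = 1
p4 (pos 4,5,6,7,12,13,14,15,20,21,22,23,28,29,30,31): XOR of data positions = 0⊕0⊕1⊕0⊕0⊕1⊕0⊕0⊕0⊕0⊕1⊕1⊕1⊕1⊕1 = 1
p8 (pos 8,9,10,11,12,13,14,15,24,25,26,27,28,29,30,31): XOR of data positions = 0⊕1⊕0⊕0⊕0⊕1⊕0⊕1⊕1⊕1⊕1⊕1⊕1⊕1⊕1 = 0
p16 (pos 16,17,18,19,20,21,22,23,24,25,26,27,28,29,30,31): XOR of data positions = 1⊕0⊕0⊕0⊕0⊕0⊕1⊕1⊕1⊕1⊕1⊕1⊕1⊕1⊕1 = 0
Codeword: 0111001001000100100000111111111

0111001001000100100000111111111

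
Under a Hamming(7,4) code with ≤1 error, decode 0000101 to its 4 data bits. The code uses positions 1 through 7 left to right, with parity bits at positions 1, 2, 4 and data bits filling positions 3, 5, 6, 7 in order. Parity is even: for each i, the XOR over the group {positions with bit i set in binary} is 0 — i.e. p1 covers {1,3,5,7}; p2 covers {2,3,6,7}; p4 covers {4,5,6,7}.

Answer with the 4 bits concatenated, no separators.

s1 (pos 1,3,5,7): 0⊕0⊕1⊕1 = 0
s2 (pos 2,3,6,7): 0⊕0⊕0⊕1 = 1
s4 (pos 4,5,6,7): 0⊕1⊕0⊕1 = 0
Syndrome s4…s1 = 010 → error at position 2.
Flip position 2: 0000101 → 0100101
Read data bits from positions 3,5,6,7: 0101

0101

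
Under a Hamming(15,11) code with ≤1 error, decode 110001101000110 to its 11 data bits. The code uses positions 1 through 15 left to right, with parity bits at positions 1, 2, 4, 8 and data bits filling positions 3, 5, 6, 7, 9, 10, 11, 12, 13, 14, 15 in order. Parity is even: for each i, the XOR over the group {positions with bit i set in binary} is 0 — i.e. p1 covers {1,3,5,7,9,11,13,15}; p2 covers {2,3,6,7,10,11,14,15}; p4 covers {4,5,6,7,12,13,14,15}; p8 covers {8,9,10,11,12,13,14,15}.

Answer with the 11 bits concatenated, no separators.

s1 (pos 1,3,5,7,9,11,13,15): 1⊕0⊕0⊕1⊕1⊕0⊕1⊕0 = 0
s2 (pos 2,3,6,7,10,11,14,15): 1⊕0⊕1⊕1⊕0⊕0⊕1⊕0 = 0
s4 (pos 4,5,6,7,12,13,14,15): 0⊕0⊕1⊕1⊕0⊕1⊕1⊕0 = 0
s8 (pos 8,9,10,11,12,13,14,15): 0⊕1⊕0⊕0⊕0⊕1⊕1⊕0 = 1
Syndrome s8…s1 = 1000 → error at position 8.
Flip position 8: 110001101000110 → 110001111000110
Read data bits from positions 3,5,6,7,9,10,11,12,13,14,15: 00111000110

00111000110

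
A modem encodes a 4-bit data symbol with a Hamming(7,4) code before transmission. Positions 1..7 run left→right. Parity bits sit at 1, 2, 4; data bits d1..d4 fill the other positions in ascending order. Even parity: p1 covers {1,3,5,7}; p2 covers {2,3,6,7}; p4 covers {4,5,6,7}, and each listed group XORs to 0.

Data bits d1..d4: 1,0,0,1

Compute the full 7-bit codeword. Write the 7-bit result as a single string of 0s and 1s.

0011001

Place data at non-parity positions: p1 p2 1 p4 0 0 1
p1 (pos 1,3,5,7): XOR of data positions = 1⊕0⊕1 = 0
p2 (pos 2,3,6,7): XOR of data positions = 1⊕0⊕1 = 0
p4 (pos 4,5,6,7): XOR of data positions = 0⊕0⊕1 = 1
Codeword: 0011001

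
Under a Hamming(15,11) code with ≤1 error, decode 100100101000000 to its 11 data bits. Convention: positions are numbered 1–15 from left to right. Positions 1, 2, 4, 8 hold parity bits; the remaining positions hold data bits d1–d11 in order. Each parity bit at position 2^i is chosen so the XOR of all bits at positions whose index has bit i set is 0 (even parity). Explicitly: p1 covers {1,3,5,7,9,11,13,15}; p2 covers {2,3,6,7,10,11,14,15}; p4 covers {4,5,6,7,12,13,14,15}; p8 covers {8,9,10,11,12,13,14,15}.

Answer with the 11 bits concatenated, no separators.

s1 (pos 1,3,5,7,9,11,13,15): 1⊕0⊕0⊕1⊕1⊕0⊕0⊕0 = 1
s2 (pos 2,3,6,7,10,11,14,15): 0⊕0⊕0⊕1⊕0⊕0⊕0⊕0 = 1
s4 (pos 4,5,6,7,12,13,14,15): 1⊕0⊕0⊕1⊕0⊕0⊕0⊕0 = 0
s8 (pos 8,9,10,11,12,13,14,15): 0⊕1⊕0⊕0⊕0⊕0⊕0⊕0 = 1
Syndrome s8…s1 = 1011 → error at position 11.
Flip position 11: 100100101000000 → 100100101010000
Read data bits from positions 3,5,6,7,9,10,11,12,13,14,15: 00011010000

00011010000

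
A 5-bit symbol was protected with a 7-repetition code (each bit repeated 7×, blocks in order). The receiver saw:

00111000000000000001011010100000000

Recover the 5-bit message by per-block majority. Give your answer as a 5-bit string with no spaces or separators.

Block 1 (0011100): 3 ones → 0
Block 2 (0000000): 0 ones → 0
Block 3 (0000010): 1 one → 0
Block 4 (1101010): 4 ones → 1
Block 5 (0000000): 0 ones → 0

00010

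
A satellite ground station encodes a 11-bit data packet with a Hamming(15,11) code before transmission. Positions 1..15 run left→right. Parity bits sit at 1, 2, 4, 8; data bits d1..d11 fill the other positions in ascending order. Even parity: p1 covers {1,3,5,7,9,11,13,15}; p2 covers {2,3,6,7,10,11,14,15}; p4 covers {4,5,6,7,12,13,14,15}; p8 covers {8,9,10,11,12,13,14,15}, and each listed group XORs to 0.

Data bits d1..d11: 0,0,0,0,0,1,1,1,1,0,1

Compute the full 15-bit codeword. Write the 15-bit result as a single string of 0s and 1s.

Place data at non-parity positions: p1 p2 0 p4 0 0 0 p8 0 1 1 1 1 0 1
p1 (pos 1,3,5,7,9,11,13,15): XOR of data positions = 0⊕0⊕0⊕0⊕1⊕1⊕1 = 1
p2 (pos 2,3,6,7,10,11,14,15): XOR of data positions = 0⊕0⊕0⊕1⊕1⊕0⊕1 = 1
p4 (pos 4,5,6,7,12,13,14,15): XOR of data positions = 0⊕0⊕0⊕1⊕1⊕0⊕1 = 1
p8 (pos 8,9,10,11,12,13,14,15): XOR of data positions = 0⊕1⊕1⊕1⊕1⊕0⊕1 = 1
Codeword: 110100010111101

110100010111101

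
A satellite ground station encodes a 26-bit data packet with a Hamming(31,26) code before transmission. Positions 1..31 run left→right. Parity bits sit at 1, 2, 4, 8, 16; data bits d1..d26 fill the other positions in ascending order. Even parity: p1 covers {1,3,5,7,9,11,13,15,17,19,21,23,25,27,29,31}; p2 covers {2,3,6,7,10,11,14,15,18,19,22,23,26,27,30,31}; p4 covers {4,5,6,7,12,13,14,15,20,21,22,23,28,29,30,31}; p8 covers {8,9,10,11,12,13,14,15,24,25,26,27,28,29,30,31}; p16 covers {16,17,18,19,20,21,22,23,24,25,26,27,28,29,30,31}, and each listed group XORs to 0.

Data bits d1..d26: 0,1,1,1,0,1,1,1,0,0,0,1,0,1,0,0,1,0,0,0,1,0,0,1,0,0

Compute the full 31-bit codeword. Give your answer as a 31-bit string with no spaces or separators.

Place data at non-parity positions: p1 p2 0 p4 1 1 1 p8 0 1 1 1 0 0 0 p16 1 0 1 0 0 1 0 0 0 1 0 0 1 0 0
p1 (pos 1,3,5,7,9,11,13,15,17,19,21,23,25,27,29,31): XOR of data positions = 0⊕1⊕1⊕0⊕1⊕0⊕0⊕1⊕1⊕0⊕0⊕0⊕0⊕1⊕0 = 0
p2 (pos 2,3,6,7,10,11,14,15,18,19,22,23,26,27,30,31): XOR of data positions = 0⊕1⊕1⊕1⊕1⊕0⊕0⊕0⊕1⊕1⊕0⊕1⊕0⊕0⊕0 = 1
p4 (pos 4,5,6,7,12,13,14,15,20,21,22,23,28,29,30,31): XOR of data positions = 1⊕1⊕1⊕1⊕0⊕0⊕0⊕0⊕0⊕1⊕0⊕0⊕1⊕0⊕0 = 0
p8 (pos 8,9,10,11,12,13,14,15,24,25,26,27,28,29,30,31): XOR of data positions = 0⊕1⊕1⊕1⊕0⊕0⊕0⊕0⊕0⊕1⊕0⊕0⊕1⊕0⊕0 = 1
p16 (pos 16,17,18,19,20,21,22,23,24,25,26,27,28,29,30,31): XOR of data positions = 1⊕0⊕1⊕0⊕0⊕1⊕0⊕0⊕0⊕1⊕0⊕0⊕1⊕0⊕0 = 1
Codeword: 0100111101110001101001000100100

0100111101110001101001000100100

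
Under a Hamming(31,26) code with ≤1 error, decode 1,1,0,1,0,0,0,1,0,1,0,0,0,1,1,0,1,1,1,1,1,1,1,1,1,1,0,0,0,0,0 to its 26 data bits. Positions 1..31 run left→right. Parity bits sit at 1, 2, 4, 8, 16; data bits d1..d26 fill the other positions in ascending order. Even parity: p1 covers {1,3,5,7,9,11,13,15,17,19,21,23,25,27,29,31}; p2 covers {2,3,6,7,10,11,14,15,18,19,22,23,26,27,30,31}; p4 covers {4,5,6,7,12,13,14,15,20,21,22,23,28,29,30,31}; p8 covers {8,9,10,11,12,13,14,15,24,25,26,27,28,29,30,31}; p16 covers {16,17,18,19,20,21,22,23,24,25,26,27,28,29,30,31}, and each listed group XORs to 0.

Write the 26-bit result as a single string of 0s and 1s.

00000100010111111111100000

s1 (pos 1,3,5,7,9,11,13,15,17,19,21,23,25,27,29,31): 1⊕0⊕0⊕0⊕0⊕0⊕0⊕1⊕1⊕1⊕1⊕1⊕1⊕0⊕0⊕0 = 1
s2 (pos 2,3,6,7,10,11,14,15,18,19,22,23,26,27,30,31): 1⊕0⊕0⊕0⊕1⊕0⊕1⊕1⊕1⊕1⊕1⊕1⊕1⊕0⊕0⊕0 = 1
s4 (pos 4,5,6,7,12,13,14,15,20,21,22,23,28,29,30,31): 1⊕0⊕0⊕0⊕0⊕0⊕1⊕1⊕1⊕1⊕1⊕1⊕0⊕0⊕0⊕0 = 1
s8 (pos 8,9,10,11,12,13,14,15,24,25,26,27,28,29,30,31): 1⊕0⊕1⊕0⊕0⊕0⊕1⊕1⊕1⊕1⊕1⊕0⊕0⊕0⊕0⊕0 = 1
s16 (pos 16,17,18,19,20,21,22,23,24,25,26,27,28,29,30,31): 0⊕1⊕1⊕1⊕1⊕1⊕1⊕1⊕1⊕1⊕1⊕0⊕0⊕0⊕0⊕0 = 0
Syndrome s16…s1 = 01111 → error at position 15.
Flip position 15: 1101000101000110111111111100000 → 1101000101000100111111111100000
Read data bits from positions 3,5,6,7,9,10,11,12,13,14,15,17,18,19,20,21,22,23,24,25,26,27,28,29,30,31: 00000100010111111111100000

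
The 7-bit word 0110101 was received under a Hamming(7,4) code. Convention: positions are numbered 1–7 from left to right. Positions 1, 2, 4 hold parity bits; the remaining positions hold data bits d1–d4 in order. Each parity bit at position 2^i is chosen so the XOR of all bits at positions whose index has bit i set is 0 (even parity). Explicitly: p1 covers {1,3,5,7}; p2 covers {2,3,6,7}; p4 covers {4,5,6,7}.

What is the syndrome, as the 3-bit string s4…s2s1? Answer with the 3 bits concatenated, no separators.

011

s1 (pos 1,3,5,7): 0⊕1⊕1⊕1 = 1
s2 (pos 2,3,6,7): 1⊕1⊕0⊕1 = 1
s4 (pos 4,5,6,7): 0⊕1⊕0⊕1 = 0
Syndrome s4…s1 = 011 → error at position 3.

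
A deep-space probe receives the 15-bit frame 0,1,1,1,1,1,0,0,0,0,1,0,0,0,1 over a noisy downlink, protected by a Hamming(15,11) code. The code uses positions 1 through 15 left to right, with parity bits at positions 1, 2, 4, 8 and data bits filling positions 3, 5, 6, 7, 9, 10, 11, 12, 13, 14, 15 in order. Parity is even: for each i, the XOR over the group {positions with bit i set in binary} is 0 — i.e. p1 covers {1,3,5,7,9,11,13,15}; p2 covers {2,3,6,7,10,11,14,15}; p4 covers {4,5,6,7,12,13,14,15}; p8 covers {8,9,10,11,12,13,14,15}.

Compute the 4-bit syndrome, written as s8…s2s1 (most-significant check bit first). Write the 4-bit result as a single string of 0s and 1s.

0010

s1 (pos 1,3,5,7,9,11,13,15): 0⊕1⊕1⊕0⊕0⊕1⊕0⊕1 = 0
s2 (pos 2,3,6,7,10,11,14,15): 1⊕1⊕1⊕0⊕0⊕1⊕0⊕1 = 1
s4 (pos 4,5,6,7,12,13,14,15): 1⊕1⊕1⊕0⊕0⊕0⊕0⊕1 = 0
s8 (pos 8,9,10,11,12,13,14,15): 0⊕0⊕0⊕1⊕0⊕0⊕0⊕1 = 0
Syndrome s8…s1 = 0010 → error at position 2.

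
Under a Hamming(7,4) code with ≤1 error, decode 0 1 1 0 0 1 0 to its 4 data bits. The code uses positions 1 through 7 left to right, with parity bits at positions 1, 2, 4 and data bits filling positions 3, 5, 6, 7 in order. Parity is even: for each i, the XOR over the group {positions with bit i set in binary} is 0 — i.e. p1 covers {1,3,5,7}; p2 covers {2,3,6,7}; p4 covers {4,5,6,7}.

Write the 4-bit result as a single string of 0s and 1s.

1011

s1 (pos 1,3,5,7): 0⊕1⊕0⊕0 = 1
s2 (pos 2,3,6,7): 1⊕1⊕1⊕0 = 1
s4 (pos 4,5,6,7): 0⊕0⊕1⊕0 = 1
Syndrome s4…s1 = 111 → error at position 7.
Flip position 7: 0110010 → 0110011
Read data bits from positions 3,5,6,7: 1011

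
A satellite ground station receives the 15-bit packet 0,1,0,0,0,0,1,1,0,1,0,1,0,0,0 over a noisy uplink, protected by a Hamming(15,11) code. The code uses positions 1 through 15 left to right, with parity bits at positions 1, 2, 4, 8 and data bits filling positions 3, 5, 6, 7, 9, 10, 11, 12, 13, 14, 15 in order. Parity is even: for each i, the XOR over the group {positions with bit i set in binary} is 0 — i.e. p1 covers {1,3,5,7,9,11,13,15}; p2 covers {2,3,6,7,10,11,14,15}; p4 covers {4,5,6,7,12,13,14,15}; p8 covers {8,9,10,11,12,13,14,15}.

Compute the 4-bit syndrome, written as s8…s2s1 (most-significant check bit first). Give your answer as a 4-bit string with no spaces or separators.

1011

s1 (pos 1,3,5,7,9,11,13,15): 0⊕0⊕0⊕1⊕0⊕0⊕0⊕0 = 1
s2 (pos 2,3,6,7,10,11,14,15): 1⊕0⊕0⊕1⊕1⊕0⊕0⊕0 = 1
s4 (pos 4,5,6,7,12,13,14,15): 0⊕0⊕0⊕1⊕1⊕0⊕0⊕0 = 0
s8 (pos 8,9,10,11,12,13,14,15): 1⊕0⊕1⊕0⊕1⊕0⊕0⊕0 = 1
Syndrome s8…s1 = 1011 → error at position 11.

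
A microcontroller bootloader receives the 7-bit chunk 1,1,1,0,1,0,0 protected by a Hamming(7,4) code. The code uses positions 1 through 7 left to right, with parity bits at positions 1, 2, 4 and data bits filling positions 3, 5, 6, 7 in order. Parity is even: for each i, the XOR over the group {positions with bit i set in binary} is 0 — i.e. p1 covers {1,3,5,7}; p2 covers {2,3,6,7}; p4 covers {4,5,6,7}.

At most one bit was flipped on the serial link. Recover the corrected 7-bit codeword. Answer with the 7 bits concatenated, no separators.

1110000

s1 (pos 1,3,5,7): 1⊕1⊕1⊕0 = 1
s2 (pos 2,3,6,7): 1⊕1⊕0⊕0 = 0
s4 (pos 4,5,6,7): 0⊕1⊕0⊕0 = 1
Syndrome s4…s1 = 101 → error at position 5.
Flip position 5: 1110100 → 1110000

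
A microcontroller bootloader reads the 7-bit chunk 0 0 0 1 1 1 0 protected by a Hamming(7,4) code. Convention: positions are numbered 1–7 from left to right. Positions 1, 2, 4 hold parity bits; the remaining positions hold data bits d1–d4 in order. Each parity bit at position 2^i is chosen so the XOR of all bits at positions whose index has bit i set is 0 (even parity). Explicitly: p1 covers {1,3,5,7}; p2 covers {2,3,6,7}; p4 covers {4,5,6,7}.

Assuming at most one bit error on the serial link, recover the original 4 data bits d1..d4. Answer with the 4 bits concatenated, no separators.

s1 (pos 1,3,5,7): 0⊕0⊕1⊕0 = 1
s2 (pos 2,3,6,7): 0⊕0⊕1⊕0 = 1
s4 (pos 4,5,6,7): 1⊕1⊕1⊕0 = 1
Syndrome s4…s1 = 111 → error at position 7.
Flip position 7: 0001110 → 0001111
Read data bits from positions 3,5,6,7: 0111

0111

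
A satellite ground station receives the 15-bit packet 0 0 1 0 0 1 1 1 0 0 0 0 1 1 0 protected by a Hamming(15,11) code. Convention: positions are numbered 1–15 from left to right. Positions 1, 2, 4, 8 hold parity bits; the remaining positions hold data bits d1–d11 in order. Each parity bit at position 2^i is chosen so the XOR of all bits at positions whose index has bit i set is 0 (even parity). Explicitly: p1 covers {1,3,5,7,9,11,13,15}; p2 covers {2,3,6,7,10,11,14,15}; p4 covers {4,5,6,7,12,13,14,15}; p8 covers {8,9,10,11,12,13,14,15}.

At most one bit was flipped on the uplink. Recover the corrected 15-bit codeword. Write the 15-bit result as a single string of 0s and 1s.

s1 (pos 1,3,5,7,9,11,13,15): 0⊕1⊕0⊕1⊕0⊕0⊕1⊕0 = 1
s2 (pos 2,3,6,7,10,11,14,15): 0⊕1⊕1⊕1⊕0⊕0⊕1⊕0 = 0
s4 (pos 4,5,6,7,12,13,14,15): 0⊕0⊕1⊕1⊕0⊕1⊕1⊕0 = 0
s8 (pos 8,9,10,11,12,13,14,15): 1⊕0⊕0⊕0⊕0⊕1⊕1⊕0 = 1
Syndrome s8…s1 = 1001 → error at position 9.
Flip position 9: 001001110000110 → 001001111000110

001001111000110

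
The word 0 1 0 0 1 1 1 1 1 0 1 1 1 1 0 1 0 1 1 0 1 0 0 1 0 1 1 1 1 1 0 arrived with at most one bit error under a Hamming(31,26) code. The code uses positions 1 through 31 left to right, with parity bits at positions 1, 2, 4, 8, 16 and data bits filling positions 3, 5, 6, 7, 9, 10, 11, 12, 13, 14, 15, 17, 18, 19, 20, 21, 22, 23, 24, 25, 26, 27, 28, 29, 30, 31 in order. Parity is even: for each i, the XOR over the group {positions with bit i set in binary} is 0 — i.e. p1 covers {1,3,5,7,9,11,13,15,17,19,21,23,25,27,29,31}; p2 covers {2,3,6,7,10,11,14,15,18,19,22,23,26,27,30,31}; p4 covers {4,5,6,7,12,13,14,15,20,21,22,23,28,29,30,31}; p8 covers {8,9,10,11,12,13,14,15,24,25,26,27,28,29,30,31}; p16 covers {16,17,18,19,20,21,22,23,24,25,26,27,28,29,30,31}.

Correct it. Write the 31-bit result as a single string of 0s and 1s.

s1 (pos 1,3,5,7,9,11,13,15,17,19,21,23,25,27,29,31): 0⊕0⊕1⊕1⊕1⊕1⊕1⊕0⊕0⊕1⊕1⊕0⊕0⊕1⊕1⊕0 = 1
s2 (pos 2,3,6,7,10,11,14,15,18,19,22,23,26,27,30,31): 1⊕0⊕1⊕1⊕0⊕1⊕1⊕0⊕1⊕1⊕0⊕0⊕1⊕1⊕1⊕0 = 0
s4 (pos 4,5,6,7,12,13,14,15,20,21,22,23,28,29,30,31): 0⊕1⊕1⊕1⊕1⊕1⊕1⊕0⊕0⊕1⊕0⊕0⊕1⊕1⊕1⊕0 = 0
s8 (pos 8,9,10,11,12,13,14,15,24,25,26,27,28,29,30,31): 1⊕1⊕0⊕1⊕1⊕1⊕1⊕0⊕1⊕0⊕1⊕1⊕1⊕1⊕1⊕0 = 0
s16 (pos 16,17,18,19,20,21,22,23,24,25,26,27,28,29,30,31): 1⊕0⊕1⊕1⊕0⊕1⊕0⊕0⊕1⊕0⊕1⊕1⊕1⊕1⊕1⊕0 = 0
Syndrome s16…s1 = 00001 → error at position 1.
Flip position 1: 0100111110111101011010010111110 → 1100111110111101011010010111110

1100111110111101011010010111110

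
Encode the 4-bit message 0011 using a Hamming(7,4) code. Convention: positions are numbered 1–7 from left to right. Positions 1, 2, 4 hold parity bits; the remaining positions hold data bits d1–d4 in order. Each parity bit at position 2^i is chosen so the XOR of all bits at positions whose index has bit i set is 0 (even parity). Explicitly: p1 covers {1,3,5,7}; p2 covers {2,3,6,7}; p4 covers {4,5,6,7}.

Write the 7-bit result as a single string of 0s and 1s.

1000011

Place data at non-parity positions: p1 p2 0 p4 0 1 1
p1 (pos 1,3,5,7): XOR of data positions = 0⊕0⊕1 = 1
p2 (pos 2,3,6,7): XOR of data positions = 0⊕1⊕1 = 0
p4 (pos 4,5,6,7): XOR of data positions = 0⊕1⊕1 = 0
Codeword: 1000011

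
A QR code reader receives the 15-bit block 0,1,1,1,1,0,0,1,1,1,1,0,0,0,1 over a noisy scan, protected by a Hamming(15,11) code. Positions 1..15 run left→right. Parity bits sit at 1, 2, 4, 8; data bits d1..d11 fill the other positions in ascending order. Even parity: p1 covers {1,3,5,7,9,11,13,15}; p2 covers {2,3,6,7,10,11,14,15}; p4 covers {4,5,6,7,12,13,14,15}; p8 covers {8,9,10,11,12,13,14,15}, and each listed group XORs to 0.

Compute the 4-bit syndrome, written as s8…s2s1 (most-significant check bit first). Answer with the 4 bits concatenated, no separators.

s1 (pos 1,3,5,7,9,11,13,15): 0⊕1⊕1⊕0⊕1⊕1⊕0⊕1 = 1
s2 (pos 2,3,6,7,10,11,14,15): 1⊕1⊕0⊕0⊕1⊕1⊕0⊕1 = 1
s4 (pos 4,5,6,7,12,13,14,15): 1⊕1⊕0⊕0⊕0⊕0⊕0⊕1 = 1
s8 (pos 8,9,10,11,12,13,14,15): 1⊕1⊕1⊕1⊕0⊕0⊕0⊕1 = 1
Syndrome s8…s1 = 1111 → error at position 15.

1111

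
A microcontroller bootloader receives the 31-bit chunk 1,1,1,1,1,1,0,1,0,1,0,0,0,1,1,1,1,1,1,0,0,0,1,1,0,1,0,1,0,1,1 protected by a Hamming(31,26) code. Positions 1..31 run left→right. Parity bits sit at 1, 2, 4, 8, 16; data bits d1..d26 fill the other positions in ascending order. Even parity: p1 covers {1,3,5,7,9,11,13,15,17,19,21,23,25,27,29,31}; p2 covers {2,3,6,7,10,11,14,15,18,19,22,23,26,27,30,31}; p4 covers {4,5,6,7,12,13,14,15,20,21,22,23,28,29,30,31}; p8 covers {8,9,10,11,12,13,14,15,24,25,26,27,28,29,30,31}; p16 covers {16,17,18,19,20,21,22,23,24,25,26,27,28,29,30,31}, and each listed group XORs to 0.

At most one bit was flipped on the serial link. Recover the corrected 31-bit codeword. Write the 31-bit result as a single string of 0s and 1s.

s1 (pos 1,3,5,7,9,11,13,15,17,19,21,23,25,27,29,31): 1⊕1⊕1⊕0⊕0⊕0⊕0⊕1⊕1⊕1⊕0⊕1⊕0⊕0⊕0⊕1 = 0
s2 (pos 2,3,6,7,10,11,14,15,18,19,22,23,26,27,30,31): 1⊕1⊕1⊕0⊕1⊕0⊕1⊕1⊕1⊕1⊕0⊕1⊕1⊕0⊕1⊕1 = 0
s4 (pos 4,5,6,7,12,13,14,15,20,21,22,23,28,29,30,31): 1⊕1⊕1⊕0⊕0⊕0⊕1⊕1⊕0⊕0⊕0⊕1⊕1⊕0⊕1⊕1 = 1
s8 (pos 8,9,10,11,12,13,14,15,24,25,26,27,28,29,30,31): 1⊕0⊕1⊕0⊕0⊕0⊕1⊕1⊕1⊕0⊕1⊕0⊕1⊕0⊕1⊕1 = 1
s16 (pos 16,17,18,19,20,21,22,23,24,25,26,27,28,29,30,31): 1⊕1⊕1⊕1⊕0⊕0⊕0⊕1⊕1⊕0⊕1⊕0⊕1⊕0⊕1⊕1 = 0
Syndrome s16…s1 = 01100 → error at position 12.
Flip position 12: 1111110101000111111000110101011 → 1111110101010111111000110101011

1111110101010111111000110101011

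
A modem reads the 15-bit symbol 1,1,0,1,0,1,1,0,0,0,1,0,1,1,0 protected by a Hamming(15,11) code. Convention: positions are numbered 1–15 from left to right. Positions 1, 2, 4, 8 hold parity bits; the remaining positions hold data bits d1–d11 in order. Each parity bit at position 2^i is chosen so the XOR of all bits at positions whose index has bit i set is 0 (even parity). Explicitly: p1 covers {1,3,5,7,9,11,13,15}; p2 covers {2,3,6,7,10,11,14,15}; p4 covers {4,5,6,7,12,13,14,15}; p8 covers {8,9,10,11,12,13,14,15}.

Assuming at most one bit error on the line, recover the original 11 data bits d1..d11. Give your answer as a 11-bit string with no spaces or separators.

s1 (pos 1,3,5,7,9,11,13,15): 1⊕0⊕0⊕1⊕0⊕1⊕1⊕0 = 0
s2 (pos 2,3,6,7,10,11,14,15): 1⊕0⊕1⊕1⊕0⊕1⊕1⊕0 = 1
s4 (pos 4,5,6,7,12,13,14,15): 1⊕0⊕1⊕1⊕0⊕1⊕1⊕0 = 1
s8 (pos 8,9,10,11,12,13,14,15): 0⊕0⊕0⊕1⊕0⊕1⊕1⊕0 = 1
Syndrome s8…s1 = 1110 → error at position 14.
Flip position 14: 110101100010110 → 110101100010100
Read data bits from positions 3,5,6,7,9,10,11,12,13,14,15: 00110010100

00110010100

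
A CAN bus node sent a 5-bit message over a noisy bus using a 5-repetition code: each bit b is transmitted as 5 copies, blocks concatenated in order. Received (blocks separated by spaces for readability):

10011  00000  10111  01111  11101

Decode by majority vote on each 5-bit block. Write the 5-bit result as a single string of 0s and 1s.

Block 1 (10011): 3 ones → 1
Block 2 (00000): 0 ones → 0
Block 3 (10111): 4 ones → 1
Block 4 (01111): 4 ones → 1
Block 5 (11101): 4 ones → 1

10111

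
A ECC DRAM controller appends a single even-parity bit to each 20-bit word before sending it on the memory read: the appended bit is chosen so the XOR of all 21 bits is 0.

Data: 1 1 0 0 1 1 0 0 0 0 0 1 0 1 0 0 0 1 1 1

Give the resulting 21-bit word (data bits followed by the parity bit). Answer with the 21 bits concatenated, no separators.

110011000001010001111

XOR of the 20 data bits: 1⊕1⊕0⊕0⊕1⊕1⊕0⊕0⊕0⊕0⊕0⊕1⊕0⊕1⊕0⊕0⊕0⊕1⊕1⊕1 = 1
Parity bit = 1 (so all 21 bits XOR to 0).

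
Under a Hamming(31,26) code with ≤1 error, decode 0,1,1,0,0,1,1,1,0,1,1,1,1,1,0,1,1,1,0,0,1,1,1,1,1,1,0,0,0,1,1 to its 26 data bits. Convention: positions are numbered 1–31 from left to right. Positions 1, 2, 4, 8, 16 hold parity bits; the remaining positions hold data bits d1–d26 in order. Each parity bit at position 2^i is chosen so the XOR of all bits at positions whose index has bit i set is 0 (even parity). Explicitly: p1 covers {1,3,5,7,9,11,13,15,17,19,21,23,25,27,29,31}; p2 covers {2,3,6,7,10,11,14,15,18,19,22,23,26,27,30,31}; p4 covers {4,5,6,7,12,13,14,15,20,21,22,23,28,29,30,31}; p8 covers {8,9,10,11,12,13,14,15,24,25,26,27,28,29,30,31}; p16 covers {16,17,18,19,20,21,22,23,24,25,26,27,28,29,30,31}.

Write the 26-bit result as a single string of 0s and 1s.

s1 (pos 1,3,5,7,9,11,13,15,17,19,21,23,25,27,29,31): 0⊕1⊕0⊕1⊕0⊕1⊕1⊕0⊕1⊕0⊕1⊕1⊕1⊕0⊕0⊕1 = 1
s2 (pos 2,3,6,7,10,11,14,15,18,19,22,23,26,27,30,31): 1⊕1⊕1⊕1⊕1⊕1⊕1⊕0⊕1⊕0⊕1⊕1⊕1⊕0⊕1⊕1 = 1
s4 (pos 4,5,6,7,12,13,14,15,20,21,22,23,28,29,30,31): 0⊕0⊕1⊕1⊕1⊕1⊕1⊕0⊕0⊕1⊕1⊕1⊕0⊕0⊕1⊕1 = 0
s8 (pos 8,9,10,11,12,13,14,15,24,25,26,27,28,29,30,31): 1⊕0⊕1⊕1⊕1⊕1⊕1⊕0⊕1⊕1⊕1⊕0⊕0⊕0⊕1⊕1 = 1
s16 (pos 16,17,18,19,20,21,22,23,24,25,26,27,28,29,30,31): 1⊕1⊕1⊕0⊕0⊕1⊕1⊕1⊕1⊕1⊕1⊕0⊕0⊕0⊕1⊕1 = 1
Syndrome s16…s1 = 11011 → error at position 27.
Flip position 27: 0110011101111101110011111100011 → 0110011101111101110011111110011
Read data bits from positions 3,5,6,7,9,10,11,12,13,14,15,17,18,19,20,21,22,23,24,25,26,27,28,29,30,31: 10110111110110011111110011

10110111110110011111110011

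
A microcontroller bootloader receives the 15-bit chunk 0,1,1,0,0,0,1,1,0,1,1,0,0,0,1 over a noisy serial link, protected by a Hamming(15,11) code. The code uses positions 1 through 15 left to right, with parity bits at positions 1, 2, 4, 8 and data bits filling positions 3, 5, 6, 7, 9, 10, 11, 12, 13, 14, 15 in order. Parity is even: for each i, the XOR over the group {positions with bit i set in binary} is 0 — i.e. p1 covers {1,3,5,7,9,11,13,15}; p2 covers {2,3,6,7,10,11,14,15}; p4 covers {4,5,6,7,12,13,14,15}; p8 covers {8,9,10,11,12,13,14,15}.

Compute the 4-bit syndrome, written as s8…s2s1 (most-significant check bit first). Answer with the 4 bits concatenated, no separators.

s1 (pos 1,3,5,7,9,11,13,15): 0⊕1⊕0⊕1⊕0⊕1⊕0⊕1 = 0
s2 (pos 2,3,6,7,10,11,14,15): 1⊕1⊕0⊕1⊕1⊕1⊕0⊕1 = 0
s4 (pos 4,5,6,7,12,13,14,15): 0⊕0⊕0⊕1⊕0⊕0⊕0⊕1 = 0
s8 (pos 8,9,10,11,12,13,14,15): 1⊕0⊕1⊕1⊕0⊕0⊕0⊕1 = 0
Syndrome s8…s1 = 0000 → no error.

0000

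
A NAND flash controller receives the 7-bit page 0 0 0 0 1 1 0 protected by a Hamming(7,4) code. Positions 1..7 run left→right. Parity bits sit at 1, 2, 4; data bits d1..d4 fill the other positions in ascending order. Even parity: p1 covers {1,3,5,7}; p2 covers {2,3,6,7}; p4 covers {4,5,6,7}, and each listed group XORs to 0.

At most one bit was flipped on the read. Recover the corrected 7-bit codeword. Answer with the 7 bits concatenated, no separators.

0010110

s1 (pos 1,3,5,7): 0⊕0⊕1⊕0 = 1
s2 (pos 2,3,6,7): 0⊕0⊕1⊕0 = 1
s4 (pos 4,5,6,7): 0⊕1⊕1⊕0 = 0
Syndrome s4…s1 = 011 → error at position 3.
Flip position 3: 0000110 → 0010110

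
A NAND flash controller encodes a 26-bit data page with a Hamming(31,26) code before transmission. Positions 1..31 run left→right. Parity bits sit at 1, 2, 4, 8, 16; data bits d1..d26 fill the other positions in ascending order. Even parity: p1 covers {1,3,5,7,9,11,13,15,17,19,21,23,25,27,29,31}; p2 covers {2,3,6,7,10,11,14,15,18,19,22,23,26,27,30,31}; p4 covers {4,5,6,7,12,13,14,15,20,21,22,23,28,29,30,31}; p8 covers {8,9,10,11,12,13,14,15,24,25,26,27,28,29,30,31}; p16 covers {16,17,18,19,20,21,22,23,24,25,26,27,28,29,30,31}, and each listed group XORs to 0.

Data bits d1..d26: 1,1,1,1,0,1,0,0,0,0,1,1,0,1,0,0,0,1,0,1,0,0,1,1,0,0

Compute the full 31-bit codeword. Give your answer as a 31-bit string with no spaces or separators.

Place data at non-parity positions: p1 p2 1 p4 1 1 1 p8 0 1 0 0 0 0 1 p16 1 0 1 0 0 0 1 0 1 0 0 1 1 0 0
p1 (pos 1,3,5,7,9,11,13,15,17,19,21,23,25,27,29,31): XOR of data positions = 1⊕1⊕1⊕0⊕0⊕0⊕1⊕1⊕1⊕0⊕1⊕1⊕0⊕1⊕0 = 1
p2 (pos 2,3,6,7,10,11,14,15,18,19,22,23,26,27,30,31): XOR of data positions = 1⊕1⊕1⊕1⊕0⊕0⊕1⊕0⊕1⊕0⊕1⊕0⊕0⊕0⊕0 = 1
p4 (pos 4,5,6,7,12,13,14,15,20,21,22,23,28,29,30,31): XOR of data positions = 1⊕1⊕1⊕0⊕0⊕0⊕1⊕0⊕0⊕0⊕1⊕1⊕1⊕0⊕0 = 1
p8 (pos 8,9,10,11,12,13,14,15,24,25,26,27,28,29,30,31): XOR of data positions = 0⊕1⊕0⊕0⊕0⊕0⊕1⊕0⊕1⊕0⊕0⊕1⊕1⊕0⊕0 = 1
p16 (pos 16,17,18,19,20,21,22,23,24,25,26,27,28,29,30,31): XOR of data positions = 1⊕0⊕1⊕0⊕0⊕0⊕1⊕0⊕1⊕0⊕0⊕1⊕1⊕0⊕0 = 0
Codeword: 1111111101000010101000101001100

1111111101000010101000101001100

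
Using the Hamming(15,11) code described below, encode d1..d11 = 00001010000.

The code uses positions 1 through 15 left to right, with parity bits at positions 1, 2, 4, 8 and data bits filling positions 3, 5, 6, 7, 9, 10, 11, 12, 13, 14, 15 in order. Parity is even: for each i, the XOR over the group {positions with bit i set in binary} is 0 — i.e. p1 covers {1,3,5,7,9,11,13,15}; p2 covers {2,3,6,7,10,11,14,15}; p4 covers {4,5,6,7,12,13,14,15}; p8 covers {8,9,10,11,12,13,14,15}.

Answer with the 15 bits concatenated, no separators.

Place data at non-parity positions: p1 p2 0 p4 0 0 0 p8 1 0 1 0 0 0 0
p1 (pos 1,3,5,7,9,11,13,15): XOR of data positions = 0⊕0⊕0⊕1⊕1⊕0⊕0 = 0
p2 (pos 2,3,6,7,10,11,14,15): XOR of data positions = 0⊕0⊕0⊕0⊕1⊕0⊕0 = 1
p4 (pos 4,5,6,7,12,13,14,15): XOR of data positions = 0⊕0⊕0⊕0⊕0⊕0⊕0 = 0
p8 (pos 8,9,10,11,12,13,14,15): XOR of data positions = 1⊕0⊕1⊕0⊕0⊕0⊕0 = 0
Codeword: 010000001010000

010000001010000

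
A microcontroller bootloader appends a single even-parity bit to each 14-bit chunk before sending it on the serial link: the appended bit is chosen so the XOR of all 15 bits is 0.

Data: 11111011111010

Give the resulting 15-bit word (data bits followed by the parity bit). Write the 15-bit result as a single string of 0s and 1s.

XOR of the 14 data bits: 1⊕1⊕1⊕1⊕1⊕0⊕1⊕1⊕1⊕1⊕1⊕0⊕1⊕0 = 1
Parity bit = 1 (so all 15 bits XOR to 0).

111110111110101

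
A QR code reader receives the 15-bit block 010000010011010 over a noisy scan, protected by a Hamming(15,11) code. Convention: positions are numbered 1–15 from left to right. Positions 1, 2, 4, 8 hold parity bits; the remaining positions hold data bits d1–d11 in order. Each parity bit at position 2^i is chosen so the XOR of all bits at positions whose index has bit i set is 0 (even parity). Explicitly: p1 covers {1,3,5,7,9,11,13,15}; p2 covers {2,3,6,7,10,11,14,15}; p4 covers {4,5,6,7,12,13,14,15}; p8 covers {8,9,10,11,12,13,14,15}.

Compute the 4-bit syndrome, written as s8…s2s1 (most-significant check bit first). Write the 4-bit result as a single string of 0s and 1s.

0011

s1 (pos 1,3,5,7,9,11,13,15): 0⊕0⊕0⊕0⊕0⊕1⊕0⊕0 = 1
s2 (pos 2,3,6,7,10,11,14,15): 1⊕0⊕0⊕0⊕0⊕1⊕1⊕0 = 1
s4 (pos 4,5,6,7,12,13,14,15): 0⊕0⊕0⊕0⊕1⊕0⊕1⊕0 = 0
s8 (pos 8,9,10,11,12,13,14,15): 1⊕0⊕0⊕1⊕1⊕0⊕1⊕0 = 0
Syndrome s8…s1 = 0011 → error at position 3.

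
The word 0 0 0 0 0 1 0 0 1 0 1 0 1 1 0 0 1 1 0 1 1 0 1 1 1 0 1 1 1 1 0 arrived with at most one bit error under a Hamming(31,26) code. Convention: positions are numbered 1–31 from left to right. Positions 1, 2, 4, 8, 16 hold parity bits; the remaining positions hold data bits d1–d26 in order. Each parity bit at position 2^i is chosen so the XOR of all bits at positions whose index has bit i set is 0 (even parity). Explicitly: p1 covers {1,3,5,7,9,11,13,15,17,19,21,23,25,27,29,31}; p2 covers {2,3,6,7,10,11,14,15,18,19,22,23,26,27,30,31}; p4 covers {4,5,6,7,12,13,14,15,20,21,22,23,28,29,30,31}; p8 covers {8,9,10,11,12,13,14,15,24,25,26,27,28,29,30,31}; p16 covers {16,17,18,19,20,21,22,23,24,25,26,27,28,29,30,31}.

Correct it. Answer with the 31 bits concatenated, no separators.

0000010010101100110110011011110

s1 (pos 1,3,5,7,9,11,13,15,17,19,21,23,25,27,29,31): 0⊕0⊕0⊕0⊕1⊕1⊕1⊕0⊕1⊕0⊕1⊕1⊕1⊕1⊕1⊕0 = 1
s2 (pos 2,3,6,7,10,11,14,15,18,19,22,23,26,27,30,31): 0⊕0⊕1⊕0⊕0⊕1⊕1⊕0⊕1⊕0⊕0⊕1⊕0⊕1⊕1⊕0 = 1
s4 (pos 4,5,6,7,12,13,14,15,20,21,22,23,28,29,30,31): 0⊕0⊕1⊕0⊕0⊕1⊕1⊕0⊕1⊕1⊕0⊕1⊕1⊕1⊕1⊕0 = 1
s8 (pos 8,9,10,11,12,13,14,15,24,25,26,27,28,29,30,31): 0⊕1⊕0⊕1⊕0⊕1⊕1⊕0⊕1⊕1⊕0⊕1⊕1⊕1⊕1⊕0 = 0
s16 (pos 16,17,18,19,20,21,22,23,24,25,26,27,28,29,30,31): 0⊕1⊕1⊕0⊕1⊕1⊕0⊕1⊕1⊕1⊕0⊕1⊕1⊕1⊕1⊕0 = 1
Syndrome s16…s1 = 10111 → error at position 23.
Flip position 23: 0000010010101100110110111011110 → 0000010010101100110110011011110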